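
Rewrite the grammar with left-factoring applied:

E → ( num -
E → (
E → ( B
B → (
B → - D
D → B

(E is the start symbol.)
E → ( E'
E' → num -
E' → ε
E' → B
B → (
B → - D
D → B

Left-factoring transforms A → αβ₁ | αβ₂ into A → αA' and A' → β₁ | β₂
(α is the longest common prefix among the alternatives). Repeat until
no nonterminal has two alternatives with a common prefix.

Round 1: E has alternatives sharing prefix '('. Introduce E': E → ( E'
  Add: E' → num -
  Add: E' → ε
  Add: E' → B

No remaining common prefixes — done.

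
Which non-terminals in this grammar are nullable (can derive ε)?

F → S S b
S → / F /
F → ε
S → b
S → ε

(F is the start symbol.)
A non-terminal is nullable if it can derive ε (the empty string): either it has an ε-production, or it has a production whose right-hand side consists entirely of nullable non-terminals.

ε-productions: F → ε, S → ε
So F, S are immediately nullable.
Every non-terminal is now nullable.
Nullable = { 'F', 'S' }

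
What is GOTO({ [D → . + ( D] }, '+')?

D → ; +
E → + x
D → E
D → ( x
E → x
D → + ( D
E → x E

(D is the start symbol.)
GOTO(I, '+') = CLOSURE({ [A → αX.β] : [A → α.Xβ] ∈ I, X = '+' })

Items with dot before '+', with the dot advanced:
  [D → . + ( D] → [D → + . ( D]
Closure adds nothing (no advanced item has the dot before a non-terminal).

GOTO = { [D → + . ( D] }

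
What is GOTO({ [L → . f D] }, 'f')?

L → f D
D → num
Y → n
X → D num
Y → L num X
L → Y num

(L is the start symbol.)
{ [D → . num], [L → f . D] }

GOTO(I, 'f') = CLOSURE({ [A → αX.β] : [A → α.Xβ] ∈ I, X = 'f' })

Items with dot before 'f', with the dot advanced:
  [L → . f D] → [L → f . D]
Closure of the advanced items:
  [L → f . D] has the dot before D: add [D → . num]

GOTO = { [D → . num], [L → f . D] }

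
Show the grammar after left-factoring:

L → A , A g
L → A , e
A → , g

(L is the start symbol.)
L → A , L'
L' → A g
L' → e
A → , g

Left-factoring transforms A → αβ₁ | αβ₂ into A → αA' and A' → β₁ | β₂
(α is the longest common prefix among the alternatives). Repeat until
no nonterminal has two alternatives with a common prefix.

Round 1: L has alternatives sharing prefix 'A ,'. Introduce L': L → A , L'
  Add: L' → A g
  Add: L' → e

No remaining common prefixes — done.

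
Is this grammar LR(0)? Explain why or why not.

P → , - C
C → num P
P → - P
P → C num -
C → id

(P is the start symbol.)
Augment with P' → P and build the canonical LR(0) collection (I0 = CLOSURE({[P' → . P]}), then GOTO on every symbol after a dot until no new states appear). It has 13 states:
  I0: { [C → . id], [C → . num P], [P → . , - C], [P → . - P], [P → . C num -], [P' → . P] }  — shift
  I1: { [P → , . - C] }  — shift
  I2: { [C → . id], [C → . num P], [P → - . P], [P → . , - C], [P → . - P], [P → . C num -] }  — shift
  I3: { [P → C . num -] }  — shift
  I4: { [P' → P .] }  — accept
  I5: { [C → id .] }  — reduce
  I6: { [C → . id], [C → . num P], [C → num . P], [P → . , - C], [P → . - P], [P → . C num -] }  — shift
  I7: { [C → num P .] }  — reduce
  I8: { [P → C num . -] }  — shift
  I9: { [P → C num - .] }  — reduce
  I10: { [P → - P .] }  — reduce
  I11: { [C → . id], [C → . num P], [P → , - . C] }  — shift
  I12: { [P → , - C .] }  — reduce

Every state is either a pure shift/goto state or contains exactly one complete item and nothing to shift — no conflicts. The grammar is LR(0).

Answer: Yes, the grammar is LR(0)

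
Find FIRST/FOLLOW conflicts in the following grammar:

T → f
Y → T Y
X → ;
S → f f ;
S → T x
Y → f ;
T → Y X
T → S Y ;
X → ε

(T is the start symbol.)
Nullable non-terminals: X.

X: nullable alternative(s) X → ε; FOLLOW(X) = { $, 'f', 'x' }
  X → ;: FIRST \ {ε} = { ';' } — disjoint from FOLLOW(X)
  X → ε: FIRST \ {ε} = { } — this is the only nullable alternative, skip

S, T, Y have no nullable alternative, so no FIRST/FOLLOW check is needed there.

No FIRST/FOLLOW conflicts found.

Answer: No FIRST/FOLLOW conflicts.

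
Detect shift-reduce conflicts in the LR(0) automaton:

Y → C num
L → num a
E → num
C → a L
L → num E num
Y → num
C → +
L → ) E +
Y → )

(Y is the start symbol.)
No shift-reduce conflicts

Augment with Y' → Y and build the canonical LR(0) collection (I0 = CLOSURE({[Y' → . Y]}), then GOTO on every symbol after a dot until no new states appear). It has 17 states:
  I0: { [C → . +], [C → . a L], [Y → . )], [Y → . C num], [Y → . num], [Y' → . Y] }  — shift
  I1: { [Y → ) .] }  — reduce
  I2: { [C → + .] }  — reduce
  I3: { [Y → C . num] }  — shift
  I4: { [Y' → Y .] }  — accept
  I5: { [C → a . L], [L → . ) E +], [L → . num E num], [L → . num a] }  — shift
  I6: { [Y → num .] }  — reduce
  I7: { [E → . num], [L → ) . E +] }  — shift
  I8: { [C → a L .] }  — reduce
  I9: { [E → . num], [L → num . E num], [L → num . a] }  — shift
  I10: { [L → num E . num] }  — shift
  I11: { [L → num a .] }  — reduce
  I12: { [E → num .] }  — reduce
  I13: { [L → num E num .] }  — reduce
  I14: { [L → ) E . +] }  — shift
  I15: { [L → ) E + .] }  — reduce
  I16: { [Y → C num .] }  — reduce

No state contains both a complete item and a shift item.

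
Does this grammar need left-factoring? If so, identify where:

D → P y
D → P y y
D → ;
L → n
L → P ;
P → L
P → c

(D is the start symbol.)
Yes, D has productions with common prefix 'P y'

Left-factoring is needed when two productions for the same non-terminal
share a common prefix on the right-hand side.

Productions for D:
  D → P y
  D → P y y
  D → ;
Productions for L:
  L → n
  L → P ;
Productions for P:
  P → L
  P → c

Found common prefix 'P y' in productions for D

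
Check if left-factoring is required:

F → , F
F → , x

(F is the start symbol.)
Left-factoring is needed when two productions for the same non-terminal
share a common prefix on the right-hand side.

Productions for F:
  F → , F
  F → , x

Found common prefix ',' in productions for F

Answer: Yes, F has productions with common prefix ','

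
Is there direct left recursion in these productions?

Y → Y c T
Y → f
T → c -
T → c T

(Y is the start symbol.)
Yes, Y is left-recursive

Y → Y c T: LEFT RECURSIVE (starts with Y)
Y → f: starts with f
T → c -: starts with c
T → c T: starts with c

The grammar has direct left recursion on: Y.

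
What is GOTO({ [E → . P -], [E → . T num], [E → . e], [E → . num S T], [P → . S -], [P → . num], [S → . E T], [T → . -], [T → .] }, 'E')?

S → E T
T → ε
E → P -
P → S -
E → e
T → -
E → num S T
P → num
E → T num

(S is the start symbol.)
{ [S → E . T], [T → . -], [T → .] }

GOTO(I, 'E') = CLOSURE({ [A → αX.β] : [A → α.Xβ] ∈ I, X = 'E' })

Items with dot before 'E', with the dot advanced:
  [S → . E T] → [S → E . T]
Closure of the advanced items:
  [S → E . T] has the dot before T: add [T → .], [T → . -]

GOTO = { [S → E . T], [T → . -], [T → .] }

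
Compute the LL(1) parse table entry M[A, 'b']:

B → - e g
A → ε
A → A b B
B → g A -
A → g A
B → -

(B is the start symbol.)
To find M[A, 'b'], we find productions for A where 'b' is in the predict set (PREDICT(N → α) = (FIRST(α) \ {ε}) ∪ (FOLLOW(N) if α ⇒* ε)).

Relevant sets:
  FIRST(A) = { 'b', 'g', ε }
  FOLLOW(A) = { '-', 'b' }

A → ε: PREDICT = { '-', 'b' }
  'b' is in predict set, so this production goes in M[A, 'b']
A → A b B: PREDICT = { 'b', 'g' }
  'b' is in predict set, so this production goes in M[A, 'b']
A → g A: PREDICT = { 'g' }

M[A, 'b'] = A → ε, A → A b B  (a multiply-defined cell — the grammar is not LL(1))

Answer: A → ε, A → A b B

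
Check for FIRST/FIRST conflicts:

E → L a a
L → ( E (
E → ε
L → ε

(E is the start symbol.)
A FIRST/FIRST conflict occurs when two productions N → α and N → β for the same non-terminal have FIRST(α) ∩ FIRST(β) ≠ ∅ (with ε ∈ FIRST of a nullable right-hand side, so two nullable alternatives also conflict).

FIRST sets of the non-terminals at (or reachable through a nullable prefix from) the front of some alternative:
  FIRST(L) = { '(', ε }

Productions for E:
  E → L a a: FIRST = { '(', 'a' }
  E → ε: FIRST = { ε }
Productions for L:
  L → ( E (: FIRST = { '(' }
  L → ε: FIRST = { ε }

All alternatives of each non-terminal have pairwise disjoint FIRST sets.

Answer: No FIRST/FIRST conflicts.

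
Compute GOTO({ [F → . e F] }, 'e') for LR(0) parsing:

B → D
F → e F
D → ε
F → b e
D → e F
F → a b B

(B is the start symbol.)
GOTO(I, 'e') = CLOSURE({ [A → αX.β] : [A → α.Xβ] ∈ I, X = 'e' })

Items with dot before 'e', with the dot advanced:
  [F → . e F] → [F → e . F]
Closure of the advanced items:
  [F → e . F] has the dot before F: add [F → . e F], [F → . b e], [F → . a b B]

GOTO = { [F → . a b B], [F → . b e], [F → . e F], [F → e . F] }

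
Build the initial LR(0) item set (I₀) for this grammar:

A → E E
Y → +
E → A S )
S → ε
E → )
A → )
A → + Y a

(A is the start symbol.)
{ [A → . )], [A → . + Y a], [A → . E E], [A' → . A], [E → . )], [E → . A S )] }

First, augment the grammar with A' → A
I₀ = CLOSURE({ [A' → . A] }):
  [A' → . A] has the dot before A: add [A → . E E], [A → . )], [A → . + Y a]
  [A → . E E] has the dot before E: add [E → . A S )], [E → . )]
No further items can be added.

I₀ = { [A → . )], [A → . + Y a], [A → . E E], [A' → . A], [E → . )], [E → . A S )] }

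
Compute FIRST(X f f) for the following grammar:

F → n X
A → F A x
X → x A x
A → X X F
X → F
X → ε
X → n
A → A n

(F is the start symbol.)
{ 'f', 'n', 'x' }

FIRST sets of the non-terminals involved (from the grammar, by fixed-point iteration):
  FIRST(X) = { 'n', 'x', ε }

To compute FIRST(X f f), process the symbols left to right:
Symbol X is a non-terminal. Add FIRST(X) \ {ε} = { 'n', 'x' }
X is nullable (ε ∈ FIRST(X)), continue to the next symbol.
Symbol f is a terminal. Add 'f' and stop.
FIRST(X f f) = { 'f', 'n', 'x' }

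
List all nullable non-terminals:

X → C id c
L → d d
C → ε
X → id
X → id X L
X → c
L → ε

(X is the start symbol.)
{ 'C', 'L' }

ε-productions: C → ε, L → ε
So C, L are immediately nullable.
No further non-terminal can be added: every production for the remaining non-terminals contains a terminal or a non-nullable non-terminal.
Nullable = { 'C', 'L' }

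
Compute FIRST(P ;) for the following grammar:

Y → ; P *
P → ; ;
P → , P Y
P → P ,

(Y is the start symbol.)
FIRST sets of the non-terminals involved (from the grammar, by fixed-point iteration):
  FIRST(P) = { ',', ';' }

To compute FIRST(P ;), process the symbols left to right:
Symbol P is a non-terminal. Add FIRST(P) \ {ε} = { ',', ';' }
P is not nullable (ε ∉ FIRST(P)), so stop here.
FIRST(P ;) = { ',', ';' }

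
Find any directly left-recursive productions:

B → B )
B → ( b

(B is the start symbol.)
Direct left recursion occurs when N → N α for some non-terminal N (the right-hand side begins with the left-hand side itself).

B → B ): LEFT RECURSIVE (starts with B)
B → ( b: starts with '('

The grammar has direct left recursion on: B.

Answer: Yes, B is left-recursive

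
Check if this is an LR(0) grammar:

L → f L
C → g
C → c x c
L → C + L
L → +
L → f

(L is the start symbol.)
Augment with L' → L and build the canonical LR(0) collection (I0 = CLOSURE({[L' → . L]}), then GOTO on every symbol after a dot until no new states appear). It has 12 states:
  I0: { [C → . c x c], [C → . g], [L → . +], [L → . C + L], [L → . f L], [L → . f], [L' → . L] }  — shift
  I1: { [L → + .] }  — reduce
  I2: { [L → C . + L] }  — shift
  I3: { [L' → L .] }  — accept
  I4: { [C → c . x c] }  — shift
  I5: { [C → . c x c], [C → . g], [L → . +], [L → . C + L], [L → . f L], [L → . f], [L → f . L], [L → f .] }  — shift, reduce
  I6: { [C → g .] }  — reduce
  I7: { [L → f L .] }  — reduce
  I8: { [C → c x . c] }  — shift
  I9: { [C → c x c .] }  — reduce
  I10: { [C → . c x c], [C → . g], [L → . +], [L → . C + L], [L → . f L], [L → . f], [L → C + . L] }  — shift
  I11: { [L → C + L .] }  — reduce

Conflict in state I5:
  Shift-reduce conflict between [L → f .] and [C → . c x c]
So the grammar is NOT LR(0).

Answer: No. Shift-reduce conflict between [L → f .] and [C → . c x c]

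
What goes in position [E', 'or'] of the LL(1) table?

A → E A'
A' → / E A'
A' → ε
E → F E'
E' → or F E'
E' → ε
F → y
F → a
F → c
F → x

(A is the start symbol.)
E' → or F E'

To find M[E', 'or'], we find productions for E' where 'or' is in the predict set (PREDICT(N → α) = (FIRST(α) \ {ε}) ∪ (FOLLOW(N) if α ⇒* ε)).

Relevant sets:
  FOLLOW(E') = { $, '/' }

E' → or F E': PREDICT = { 'or' }
  'or' is in predict set, so this production goes in M[E', 'or']
E' → ε: PREDICT = { $, '/' }

M[E', 'or'] = E' → or F E'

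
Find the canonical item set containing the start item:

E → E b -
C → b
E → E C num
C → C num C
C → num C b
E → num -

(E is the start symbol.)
{ [E → . E C num], [E → . E b -], [E → . num -], [E' → . E] }

First, augment the grammar with E' → E
I₀ = CLOSURE({ [E' → . E] }):
  [E' → . E] has the dot before E: add [E → . E b -], [E → . E C num], [E → . num -]
No further items can be added.

I₀ = { [E → . E C num], [E → . E b -], [E → . num -], [E' → . E] }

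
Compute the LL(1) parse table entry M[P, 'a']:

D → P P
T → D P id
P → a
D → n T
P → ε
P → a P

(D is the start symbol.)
P → a, P → ε, P → a P

To find M[P, 'a'], we find productions for P where 'a' is in the predict set (PREDICT(N → α) = (FIRST(α) \ {ε}) ∪ (FOLLOW(N) if α ⇒* ε)).

Relevant sets:
  FOLLOW(P) = { $, 'a', 'id' }

P → a: PREDICT = { 'a' }
  'a' is in predict set, so this production goes in M[P, 'a']
P → ε: PREDICT = { $, 'a', 'id' }
  'a' is in predict set, so this production goes in M[P, 'a']
P → a P: PREDICT = { 'a' }
  'a' is in predict set, so this production goes in M[P, 'a']

M[P, 'a'] = P → a, P → ε, P → a P  (a multiply-defined cell — the grammar is not LL(1))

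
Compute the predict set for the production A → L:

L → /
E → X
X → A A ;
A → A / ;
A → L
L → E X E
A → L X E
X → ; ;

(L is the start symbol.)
PREDICT(A → L) = (FIRST(RHS) \ {ε}) ∪ (FOLLOW(A) if ε ∈ FIRST(RHS), i.e. RHS ⇒* ε)
FIRST(L) = { '/', ';' }
FIRST(L) = { '/', ';' }
ε ∉ FIRST(L), so FOLLOW(A) is not added.
PREDICT(A → L) = { '/', ';' }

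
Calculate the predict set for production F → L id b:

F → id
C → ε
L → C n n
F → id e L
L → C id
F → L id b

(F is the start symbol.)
PREDICT(F → L id b) = (FIRST(RHS) \ {ε}) ∪ (FOLLOW(F) if ε ∈ FIRST(RHS), i.e. RHS ⇒* ε)
FIRST(L) = { 'id', 'n' }
FIRST(L id b) = { 'id', 'n' }
ε ∉ FIRST(L id b), so FOLLOW(F) is not added.
PREDICT(F → L id b) = { 'id', 'n' }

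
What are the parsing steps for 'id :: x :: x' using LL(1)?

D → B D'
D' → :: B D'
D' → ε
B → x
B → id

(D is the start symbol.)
Stack is shown with the top on the left.

Stack      Input           Action
---------------------------------
D $        id :: x :: x $  output D → B D'
B D' $     id :: x :: x $  output B → id
id D' $    id :: x :: x $  match 'id'
D' $       :: x :: x $     output D' → :: B D'
:: B D' $  :: x :: x $     match '::'
B D' $     x :: x $        output B → x
x D' $     x :: x $        match 'x'
D' $       :: x $          output D' → :: B D'
:: B D' $  :: x $          match '::'
B D' $     x $             output B → x
x D' $     x $             match 'x'
D' $       $               output D' → ε
$          $               accept

The string is accepted.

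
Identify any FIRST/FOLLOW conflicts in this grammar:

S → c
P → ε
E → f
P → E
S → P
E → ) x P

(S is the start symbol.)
A FIRST/FOLLOW conflict occurs when a non-terminal N has a nullable alternative N → β (β ⇒* ε) and another alternative N → α with FIRST(α) ∩ FOLLOW(N) ≠ ∅: on such a lookahead the parser cannot decide between expanding α and letting N vanish via β.

Nullable non-terminals: P, S.
FIRST sets used below: FIRST(E) = { ')', 'f' }, FIRST(P) = { ')', 'f', ε }

P: nullable alternative(s) P → ε; FOLLOW(P) = { $ }
  P → ε: FIRST \ {ε} = { } — this is the only nullable alternative, skip
  P → E: FIRST \ {ε} = { ')', 'f' } — disjoint from FOLLOW(P)

S: nullable alternative(s) S → P; FOLLOW(S) = { $ }
  S → c: FIRST \ {ε} = { 'c' } — disjoint from FOLLOW(S)
  S → P: FIRST \ {ε} = { ')', 'f' } — this is the only nullable alternative, skip

E has no nullable alternative, so no FIRST/FOLLOW check is needed there.

No FIRST/FOLLOW conflicts found.

Answer: No FIRST/FOLLOW conflicts.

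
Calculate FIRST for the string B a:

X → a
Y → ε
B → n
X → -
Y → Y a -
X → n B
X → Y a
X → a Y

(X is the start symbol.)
{ 'n' }

FIRST sets of the non-terminals involved (from the grammar, by fixed-point iteration):
  FIRST(B) = { 'n' }

To compute FIRST(B a), process the symbols left to right:
Symbol B is a non-terminal. Add FIRST(B) \ {ε} = { 'n' }
B is not nullable (ε ∉ FIRST(B)), so stop here.
FIRST(B a) = { 'n' }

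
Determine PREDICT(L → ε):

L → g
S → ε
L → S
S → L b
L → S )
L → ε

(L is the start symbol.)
{ $, 'b' }

PREDICT(L → ε) = (FIRST(RHS) \ {ε}) ∪ (FOLLOW(L) if ε ∈ FIRST(RHS), i.e. RHS ⇒* ε)
The right-hand side is ε (FIRST(ε) = { ε }), so the predict set is FOLLOW(L) = { $, 'b' }
PREDICT(L → ε) = { $, 'b' }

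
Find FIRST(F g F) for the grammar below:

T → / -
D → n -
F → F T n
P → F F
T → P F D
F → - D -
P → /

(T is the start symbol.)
{ '-' }

FIRST sets of the non-terminals involved (from the grammar, by fixed-point iteration):
  FIRST(F) = { '-' }

To compute FIRST(F g F), process the symbols left to right:
Symbol F is a non-terminal. Add FIRST(F) \ {ε} = { '-' }
F is not nullable (ε ∉ FIRST(F)), so stop here.
FIRST(F g F) = { '-' }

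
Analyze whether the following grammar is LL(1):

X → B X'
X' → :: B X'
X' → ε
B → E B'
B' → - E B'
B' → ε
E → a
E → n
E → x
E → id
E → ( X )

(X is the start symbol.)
Relevant sets:
  FOLLOW(X') = { $, ')' }
  FOLLOW(B') = { $, ')', '::' }

For X':
  PREDICT(X' → :: B X') = { '::' }
  PREDICT(X' → ε) = { $, ')' }
For B':
  PREDICT(B' → '-' E B') = { '-' }
  PREDICT(B' → ε) = { $, ')', '::' }
For E:
  PREDICT(E → a) = { 'a' }
  PREDICT(E → n) = { 'n' }
  PREDICT(E → x) = { 'x' }
  PREDICT(E → id) = { 'id' }
  PREDICT(E → '(' X ')') = { '(' }
X, B have a single production, so nothing to check there.

All predict sets are disjoint. The grammar IS LL(1).

Answer: Yes, the grammar is LL(1).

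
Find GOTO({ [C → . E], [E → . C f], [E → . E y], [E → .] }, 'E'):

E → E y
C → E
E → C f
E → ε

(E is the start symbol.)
{ [C → E .], [E → E . y] }

GOTO(I, 'E') = CLOSURE({ [A → αX.β] : [A → α.Xβ] ∈ I, X = 'E' })

Items with dot before 'E', with the dot advanced:
  [C → . E] → [C → E .]
  [E → . E y] → [E → E . y]
Closure adds nothing (no advanced item has the dot before a non-terminal).

GOTO = { [C → E .], [E → E . y] }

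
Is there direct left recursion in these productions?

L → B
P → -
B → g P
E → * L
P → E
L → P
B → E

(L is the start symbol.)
Direct left recursion occurs when N → N α for some non-terminal N (the right-hand side begins with the left-hand side itself).

L → B: starts with B
P → -: starts with '-'
B → g P: starts with g
E → * L: starts with '*'
P → E: starts with E
L → P: starts with P
B → E: starts with E

No direct left recursion found.

Answer: No direct left recursion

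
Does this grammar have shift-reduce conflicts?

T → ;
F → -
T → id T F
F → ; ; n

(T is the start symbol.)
A shift-reduce conflict occurs when an LR(0) state has both:
  - a complete (reduce) item [A → α .] (dot at the end), and
  - a shift item [B → β . c γ] (dot before a terminal).

Augment with T' → T and build the canonical LR(0) collection (I0 = CLOSURE({[T' → . T]}), then GOTO on every symbol after a dot until no new states appear). It has 10 states:
  I0: { [T → . ;], [T → . id T F], [T' → . T] }  — shift
  I1: { [T → ; .] }  — reduce
  I2: { [T' → T .] }  — accept
  I3: { [T → . ;], [T → . id T F], [T → id . T F] }  — shift
  I4: { [F → . -], [F → . ; ; n], [T → id T . F] }  — shift
  I5: { [F → - .] }  — reduce
  I6: { [F → ; . ; n] }  — shift
  I7: { [T → id T F .] }  — reduce
  I8: { [F → ; ; . n] }  — shift
  I9: { [F → ; ; n .] }  — reduce

No state contains both a complete item and a shift item.

Answer: No shift-reduce conflicts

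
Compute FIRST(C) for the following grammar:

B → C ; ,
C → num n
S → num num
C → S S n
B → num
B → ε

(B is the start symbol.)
To compute FIRST(C), examine every production with C on the left-hand side, reading each right-hand side left to right until a non-nullable symbol is reached.

FIRST sets of the other non-terminals involved (by the same procedure, iterated to a fixed point):
  FIRST(S) = { 'num' }

From C → num n:
  - num is a terminal: add 'num' and stop
From C → S S n:
  - S is a non-terminal: add FIRST(S) \ {ε} = { 'num' }
    S is not nullable, so stop

Collecting: FIRST(C) = { 'num' }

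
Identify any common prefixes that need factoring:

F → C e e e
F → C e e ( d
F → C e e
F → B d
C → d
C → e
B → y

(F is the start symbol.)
Yes, F has productions with common prefix 'C e e'

Left-factoring is needed when two productions for the same non-terminal
share a common prefix on the right-hand side.

Productions for F:
  F → C e e e
  F → C e e ( d
  F → C e e
  F → B d
Productions for C:
  C → d
  C → e

Found common prefix 'C e e' in productions for F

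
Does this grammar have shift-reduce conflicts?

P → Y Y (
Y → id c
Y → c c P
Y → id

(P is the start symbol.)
A shift-reduce conflict occurs when an LR(0) state has both:
  - a complete (reduce) item [A → α .] (dot at the end), and
  - a shift item [B → β . c γ] (dot before a terminal).

Augment with P' → P and build the canonical LR(0) collection (I0 = CLOSURE({[P' → . P]}), then GOTO on every symbol after a dot until no new states appear). It has 10 states:
  I0: { [P → . Y Y (], [P' → . P], [Y → . c c P], [Y → . id c], [Y → . id] }  — shift
  I1: { [P' → P .] }  — accept
  I2: { [P → Y . Y (], [Y → . c c P], [Y → . id c], [Y → . id] }  — shift
  I3: { [Y → c . c P] }  — shift
  I4: { [Y → id . c], [Y → id .] }  — shift, reduce
  I5: { [Y → id c .] }  — reduce
  I6: { [P → . Y Y (], [Y → . c c P], [Y → . id c], [Y → . id], [Y → c c . P] }  — shift
  I7: { [Y → c c P .] }  — reduce
  I8: { [P → Y Y . (] }  — shift
  I9: { [P → Y Y ( .] }  — reduce

I4 contains reduce item [Y → id .] and shift item [Y → id . c] — shift-reduce conflict.

Answer: Yes — I4: [Y → id .] vs [Y → id . c]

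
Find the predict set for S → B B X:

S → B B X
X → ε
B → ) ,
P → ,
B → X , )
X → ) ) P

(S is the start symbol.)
PREDICT(S → B B X) = (FIRST(RHS) \ {ε}) ∪ (FOLLOW(S) if ε ∈ FIRST(RHS), i.e. RHS ⇒* ε)
FIRST(B) = { ')', ',' }
FIRST(B B X) = { ')', ',' }
ε ∉ FIRST(B B X), so FOLLOW(S) is not added.
PREDICT(S → B B X) = { ')', ',' }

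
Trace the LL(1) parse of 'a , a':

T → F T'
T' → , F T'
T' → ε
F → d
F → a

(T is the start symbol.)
LL(1) parsing maintains a stack (initially the start symbol over $) and the input. At each step: if the stack top is a terminal, match it against the current input token; if it is a non-terminal N, replace it with the RHS of M[N, lookahead] (the unique production whose predict set contains the lookahead).

Stack is shown with the top on the left.

Stack     Input    Action
-------------------------
T $       a , a $  output T → F T'
F T' $    a , a $  output F → a
a T' $    a , a $  match 'a'
T' $      , a $    output T' → , F T'
, F T' $  , a $    match ','
F T' $    a $      output F → a
a T' $    a $      match 'a'
T' $      $        output T' → ε
$         $        accept

The string is accepted.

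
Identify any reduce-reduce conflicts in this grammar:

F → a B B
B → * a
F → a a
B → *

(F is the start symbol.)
A reduce-reduce conflict occurs when an LR(0) state has two complete items [A → α .] and [B → β .] — both call for a reduction, and with no lookahead the parser cannot choose between them.

Augment with F' → F and build the canonical LR(0) collection (I0 = CLOSURE({[F' → . F]}), then GOTO on every symbol after a dot until no new states appear). It has 8 states:
  I0: { [F → . a B B], [F → . a a], [F' → . F] }  — shift
  I1: { [F' → F .] }  — accept
  I2: { [B → . * a], [B → . *], [F → a . B B], [F → a . a] }  — shift
  I3: { [B → * . a], [B → * .] }  — shift, reduce
  I4: { [B → . * a], [B → . *], [F → a B . B] }  — shift
  I5: { [F → a a .] }  — reduce
  I6: { [F → a B B .] }  — reduce
  I7: { [B → * a .] }  — reduce

No state contains more than one complete item.

Answer: No reduce-reduce conflicts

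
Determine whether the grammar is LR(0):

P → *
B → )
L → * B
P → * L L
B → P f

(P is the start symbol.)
Augment with P' → P and build the canonical LR(0) collection (I0 = CLOSURE({[P' → . P]}), then GOTO on every symbol after a dot until no new states appear). It has 10 states:
  I0: { [P → . * L L], [P → . *], [P' → . P] }  — shift
  I1: { [L → . * B], [P → * . L L], [P → * .] }  — shift, reduce
  I2: { [P' → P .] }  — accept
  I3: { [B → . )], [B → . P f], [L → * . B], [P → . * L L], [P → . *] }  — shift
  I4: { [L → . * B], [P → * L . L] }  — shift
  I5: { [P → * L L .] }  — reduce
  I6: { [B → ) .] }  — reduce
  I7: { [L → * B .] }  — reduce
  I8: { [B → P . f] }  — shift
  I9: { [B → P f .] }  — reduce

Conflict in state I1:
  Shift-reduce conflict between [P → * .] and [L → . * B]
So the grammar is NOT LR(0).

Answer: No. Shift-reduce conflict between [P → * .] and [L → . * B]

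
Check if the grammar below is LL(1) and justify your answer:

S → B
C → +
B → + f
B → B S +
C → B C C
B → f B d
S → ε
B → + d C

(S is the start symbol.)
No. Predict set conflict for S: { '+' }

A grammar is LL(1) if for each non-terminal N with multiple productions, the predict sets of those productions are pairwise disjoint, where PREDICT(N → α) = (FIRST(α) \ {ε}) ∪ (FOLLOW(N) if α ⇒* ε).

Relevant sets:
  FIRST(B) = { '+', 'f' }
  FOLLOW(S) = { $, '+' }

For S:
  PREDICT(S → B) = { '+', 'f' }
  PREDICT(S → ε) = { $, '+' }
For C:
  PREDICT(C → '+') = { '+' }
  PREDICT(C → B C C) = { '+', 'f' }
For B:
  PREDICT(B → '+' f) = { '+' }
  PREDICT(B → B S '+') = { '+', 'f' }
  PREDICT(B → f B d) = { 'f' }
  PREDICT(B → '+' d C) = { '+' }

Conflict found: Predict set conflict for S: { '+' }
The grammar is NOT LL(1).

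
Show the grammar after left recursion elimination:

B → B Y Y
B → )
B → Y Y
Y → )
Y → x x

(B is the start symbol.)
B → ) B'
B → Y Y B'
B' → Y Y B'
B' → ε
Y → )
Y → x x

B is directly left-recursive. The standard transformation for
  A → A α₁ | ... | A α_m | β₁ | ... | β_n
is
  A  → β₁ A' | ... | β_n A'
  A' → α₁ A' | ... | α_m A' | ε

B → ) becomes B → ) B'
B → Y Y becomes B → Y Y B'
B → B Y Y becomes B' → Y Y B'
Add B' → ε

Productions for other non-terminals are unchanged:
  Y → )
  Y → x x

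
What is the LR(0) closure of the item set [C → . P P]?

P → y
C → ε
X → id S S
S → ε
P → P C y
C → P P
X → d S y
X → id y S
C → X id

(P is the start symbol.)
To compute CLOSURE, for each item [A → α.Bβ] where B is a non-terminal, add [B → .γ] for all productions B → γ; repeat for the newly added items until nothing changes.

Start with: [C → . P P]
  [C → . P P] has the dot before P: add [P → . y], [P → . P C y]
No further items can be added.

CLOSURE = { [C → . P P], [P → . P C y], [P → . y] }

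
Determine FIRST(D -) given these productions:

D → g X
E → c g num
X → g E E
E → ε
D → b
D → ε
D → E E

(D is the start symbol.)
FIRST sets of the non-terminals involved (from the grammar, by fixed-point iteration):
  FIRST(D) = { 'b', 'c', 'g', ε }

To compute FIRST(D -), process the symbols left to right:
Symbol D is a non-terminal. Add FIRST(D) \ {ε} = { 'b', 'c', 'g' }
D is nullable (ε ∈ FIRST(D)), continue to the next symbol.
Symbol - is a terminal. Add '-' and stop.
FIRST(D -) = { '-', 'b', 'c', 'g' }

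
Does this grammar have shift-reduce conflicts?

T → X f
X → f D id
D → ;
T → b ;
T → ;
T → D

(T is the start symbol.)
No shift-reduce conflicts

A shift-reduce conflict occurs when an LR(0) state has both:
  - a complete (reduce) item [A → α .] (dot at the end), and
  - a shift item [B → β . c γ] (dot before a terminal).

Augment with T' → T and build the canonical LR(0) collection (I0 = CLOSURE({[T' → . T]}), then GOTO on every symbol after a dot until no new states appear). It has 12 states:
  I0: { [D → . ;], [T → . ;], [T → . D], [T → . X f], [T → . b ;], [T' → . T], [X → . f D id] }  — shift
  I1: { [D → ; .], [T → ; .] }  — 2 reduces
  I2: { [T → D .] }  — reduce
  I3: { [T' → T .] }  — accept
  I4: { [T → X . f] }  — shift
  I5: { [T → b . ;] }  — shift
  I6: { [D → . ;], [X → f . D id] }  — shift
  I7: { [D → ; .] }  — reduce
  I8: { [X → f D . id] }  — shift
  I9: { [X → f D id .] }  — reduce
  I10: { [T → b ; .] }  — reduce
  I11: { [T → X f .] }  — reduce

No state contains both a complete item and a shift item.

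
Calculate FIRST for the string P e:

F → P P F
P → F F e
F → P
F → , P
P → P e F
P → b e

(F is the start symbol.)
{ ',', 'b' }

FIRST sets of the non-terminals involved (from the grammar, by fixed-point iteration):
  FIRST(P) = { ',', 'b' }

To compute FIRST(P e), process the symbols left to right:
Symbol P is a non-terminal. Add FIRST(P) \ {ε} = { ',', 'b' }
P is not nullable (ε ∉ FIRST(P)), so stop here.
FIRST(P e) = { ',', 'b' }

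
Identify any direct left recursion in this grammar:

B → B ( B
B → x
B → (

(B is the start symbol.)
Direct left recursion occurs when N → N α for some non-terminal N (the right-hand side begins with the left-hand side itself).

B → B ( B: LEFT RECURSIVE (starts with B)
B → x: starts with x
B → (: starts with '('

The grammar has direct left recursion on: B.

Answer: Yes, B is left-recursive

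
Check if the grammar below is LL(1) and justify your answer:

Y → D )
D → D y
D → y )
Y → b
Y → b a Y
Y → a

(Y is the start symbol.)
No. Predict set conflict for Y: { 'b' }

Relevant sets:
  FIRST(D) = { 'y' }

For Y:
  PREDICT(Y → D ')') = { 'y' }
  PREDICT(Y → b) = { 'b' }
  PREDICT(Y → b a Y) = { 'b' }
  PREDICT(Y → a) = { 'a' }
For D:
  PREDICT(D → D y) = { 'y' }
  PREDICT(D → y ')') = { 'y' }

Conflict found: Predict set conflict for Y: { 'b' }
The grammar is NOT LL(1).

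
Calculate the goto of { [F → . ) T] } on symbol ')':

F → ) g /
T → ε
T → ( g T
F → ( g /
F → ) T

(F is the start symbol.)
GOTO(I, ')') = CLOSURE({ [A → αX.β] : [A → α.Xβ] ∈ I, X = ')' })

Items with dot before ')', with the dot advanced:
  [F → . ) T] → [F → ) . T]
Closure of the advanced items:
  [F → ) . T] has the dot before T: add [T → .], [T → . ( g T]

GOTO = { [F → ) . T], [T → . ( g T], [T → .] }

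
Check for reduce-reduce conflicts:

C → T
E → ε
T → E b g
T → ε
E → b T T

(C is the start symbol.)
Yes — I0: [E → .] vs [T → .]; I4: [E → .] vs [T → .]; I5: [E → .] vs [T → .]

Augment with C' → C and build the canonical LR(0) collection (I0 = CLOSURE({[C' → . C]}), then GOTO on every symbol after a dot until no new states appear). It has 9 states:
  I0: { [C → . T], [C' → . C], [E → . b T T], [E → .], [T → . E b g], [T → .] }  — shift, 2 reduces
  I1: { [C' → C .] }  — accept
  I2: { [T → E . b g] }  — shift
  I3: { [C → T .] }  — reduce
  I4: { [E → . b T T], [E → .], [E → b . T T], [T → . E b g], [T → .] }  — shift, 2 reduces
  I5: { [E → . b T T], [E → .], [E → b T . T], [T → . E b g], [T → .] }  — shift, 2 reduces
  I6: { [E → b T T .] }  — reduce
  I7: { [T → E b . g] }  — shift
  I8: { [T → E b g .] }  — reduce

I0 contains complete items [E → .], [T → .] — reduce-reduce conflict.
I4 contains complete items [E → .], [T → .] — reduce-reduce conflict.
I5 contains complete items [E → .], [T → .] — reduce-reduce conflict.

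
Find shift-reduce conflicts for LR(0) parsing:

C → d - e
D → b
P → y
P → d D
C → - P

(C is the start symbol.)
No shift-reduce conflicts

A shift-reduce conflict occurs when an LR(0) state has both:
  - a complete (reduce) item [A → α .] (dot at the end), and
  - a shift item [B → β . c γ] (dot before a terminal).

Augment with C' → C and build the canonical LR(0) collection (I0 = CLOSURE({[C' → . C]}), then GOTO on every symbol after a dot until no new states appear). It has 11 states:
  I0: { [C → . - P], [C → . d - e], [C' → . C] }  — shift
  I1: { [C → - . P], [P → . d D], [P → . y] }  — shift
  I2: { [C' → C .] }  — accept
  I3: { [C → d . - e] }  — shift
  I4: { [C → d - . e] }  — shift
  I5: { [C → d - e .] }  — reduce
  I6: { [C → - P .] }  — reduce
  I7: { [D → . b], [P → d . D] }  — shift
  I8: { [P → y .] }  — reduce
  I9: { [P → d D .] }  — reduce
  I10: { [D → b .] }  — reduce

No state contains both a complete item and a shift item.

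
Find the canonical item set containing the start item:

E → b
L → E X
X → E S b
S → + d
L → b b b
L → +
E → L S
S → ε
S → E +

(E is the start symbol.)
First, augment the grammar with E' → E
I₀ = CLOSURE({ [E' → . E] }):
  [E' → . E] has the dot before E: add [E → . b], [E → . L S]
  [E → . L S] has the dot before L: add [L → . E X], [L → . b b b], [L → . +]
No further items can be added.

I₀ = { [E → . L S], [E → . b], [E' → . E], [L → . +], [L → . E X], [L → . b b b] }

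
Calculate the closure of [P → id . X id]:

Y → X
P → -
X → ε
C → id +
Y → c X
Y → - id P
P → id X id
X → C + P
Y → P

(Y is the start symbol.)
{ [C → . id +], [P → id . X id], [X → . C + P], [X → .] }

To compute CLOSURE, for each item [A → α.Bβ] where B is a non-terminal, add [B → .γ] for all productions B → γ; repeat for the newly added items until nothing changes.

Start with: [P → id . X id]
  [P → id . X id] has the dot before X: add [X → .], [X → . C + P]
  [X → . C + P] has the dot before C: add [C → . id +]
No further items can be added.

CLOSURE = { [C → . id +], [P → id . X id], [X → . C + P], [X → .] }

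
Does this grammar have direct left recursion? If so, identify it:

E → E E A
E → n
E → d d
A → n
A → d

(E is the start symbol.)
Yes, E is left-recursive

E → E E A: LEFT RECURSIVE (starts with E)
E → n: starts with n
E → d d: starts with d
A → n: starts with n
A → d: starts with d

The grammar has direct left recursion on: E.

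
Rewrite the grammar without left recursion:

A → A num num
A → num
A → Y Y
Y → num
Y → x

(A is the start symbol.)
A is directly left-recursive. The standard transformation for
  A → A α₁ | ... | A α_m | β₁ | ... | β_n
is
  A  → β₁ A' | ... | β_n A'
  A' → α₁ A' | ... | α_m A' | ε

A → num becomes A → num A'
A → Y Y becomes A → Y Y A'
A → A num num becomes A' → num num A'
Add A' → ε

Productions for other non-terminals are unchanged:
  Y → num
  Y → x

Resulting grammar:
A → num A'
A → Y Y A'
A' → num num A'
A' → ε
Y → num
Y → x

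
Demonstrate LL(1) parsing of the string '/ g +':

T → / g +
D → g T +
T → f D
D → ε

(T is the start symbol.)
LL(1) parsing maintains a stack (initially the start symbol over $) and the input. At each step: if the stack top is a terminal, match it against the current input token; if it is a non-terminal N, replace it with the RHS of M[N, lookahead] (the unique production whose predict set contains the lookahead).

Stack is shown with the top on the left.

Stack    Input    Action
------------------------
T $      / g + $  output T → / g +
/ g + $  / g + $  match '/'
g + $    g + $    match 'g'
+ $      + $      match '+'
$        $        accept

The string is accepted.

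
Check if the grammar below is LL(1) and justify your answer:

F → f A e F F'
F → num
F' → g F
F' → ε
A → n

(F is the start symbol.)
No. Predict set conflict for F': { 'g' }

Relevant sets:
  FOLLOW(F') = { $, 'g' }

For F:
  PREDICT(F → f A e F F') = { 'f' }
  PREDICT(F → num) = { 'num' }
For F':
  PREDICT(F' → g F) = { 'g' }
  PREDICT(F' → ε) = { $, 'g' }
A has a single production, so nothing to check there.

Conflict found: Predict set conflict for F': { 'g' }
The grammar is NOT LL(1).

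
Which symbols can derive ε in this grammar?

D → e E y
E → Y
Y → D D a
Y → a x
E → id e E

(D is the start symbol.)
A non-terminal is nullable if it can derive ε (the empty string): either it has an ε-production, or it has a production whose right-hand side consists entirely of nullable non-terminals.

There are no ε-productions, so no non-terminal can derive ε.
No non-terminals are nullable.

Answer: None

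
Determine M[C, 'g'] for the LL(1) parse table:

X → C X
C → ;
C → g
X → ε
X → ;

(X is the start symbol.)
C → g

To find M[C, 'g'], we find productions for C where 'g' is in the predict set (PREDICT(N → α) = (FIRST(α) \ {ε}) ∪ (FOLLOW(N) if α ⇒* ε)).

C → ;: PREDICT = { ';' }
C → g: PREDICT = { 'g' }
  'g' is in predict set, so this production goes in M[C, 'g']

M[C, 'g'] = C → g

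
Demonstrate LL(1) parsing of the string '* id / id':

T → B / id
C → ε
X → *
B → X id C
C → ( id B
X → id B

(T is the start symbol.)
Stack is shown with the top on the left.

Stack          Input        Action
----------------------------------
T $            * id / id $  output T → B / id
B / id $       * id / id $  output B → X id C
X id C / id $  * id / id $  output X → *
* id C / id $  * id / id $  match '*'
id C / id $    id / id $    match 'id'
C / id $       / id $       output C → ε
/ id $         / id $       match '/'
id $           id $         match 'id'
$              $            accept

The string is accepted.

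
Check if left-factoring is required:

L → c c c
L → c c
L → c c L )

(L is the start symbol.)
Left-factoring is needed when two productions for the same non-terminal
share a common prefix on the right-hand side.

Productions for L:
  L → c c c
  L → c c
  L → c c L )

Found common prefix 'c c' in productions for L

Answer: Yes, L has productions with common prefix 'c c'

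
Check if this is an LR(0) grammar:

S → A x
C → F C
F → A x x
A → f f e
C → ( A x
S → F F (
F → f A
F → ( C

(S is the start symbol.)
A grammar is LR(0) if no state in the canonical LR(0) collection has:
  - both a shift item (dot before a terminal) and a complete item (shift-reduce conflict), or
  - two or more complete items (reduce-reduce conflict; the accept item [S' → S .] counts as a complete item here).

Augment with S' → S and build the canonical LR(0) collection (I0 = CLOSURE({[S' → . S]}), then GOTO on every symbol after a dot until no new states appear). It has 22 states:
  I0: { [A → . f f e], [F → . ( C], [F → . A x x], [F → . f A], [S → . A x], [S → . F F (], [S' → . S] }  — shift
  I1: { [A → . f f e], [C → . ( A x], [C → . F C], [F → ( . C], [F → . ( C], [F → . A x x], [F → . f A] }  — shift
  I2: { [F → A . x x], [S → A . x] }  — shift
  I3: { [A → . f f e], [F → . ( C], [F → . A x x], [F → . f A], [S → F . F (] }  — shift
  I4: { [S' → S .] }  — accept
  I5: { [A → . f f e], [A → f . f e], [F → f . A] }  — shift
  I6: { [F → f A .] }  — reduce
  I7: { [A → f . f e], [A → f f . e] }  — shift
  I8: { [A → f f e .] }  — reduce
  I9: { [A → f f . e] }  — shift
  I10: { [F → A . x x] }  — shift
  I11: { [S → F F . (] }  — shift
  I12: { [S → F F ( .] }  — reduce
  I13: { [F → A x . x] }  — shift
  I14: { [F → A x x .] }  — reduce
  I15: { [F → A x . x], [S → A x .] }  — shift, reduce
  I16: { [A → . f f e], [C → ( . A x], [C → . ( A x], [C → . F C], [F → ( . C], [F → . ( C], [F → . A x x], [F → . f A] }  — shift
  I17: { [F → ( C .] }  — reduce
  I18: { [A → . f f e], [C → . ( A x], [C → . F C], [C → F . C], [F → . ( C], [F → . A x x], [F → . f A] }  — shift
  I19: { [C → F C .] }  — reduce
  I20: { [C → ( A . x], [F → A . x x] }  — shift
  I21: { [C → ( A x .], [F → A x . x] }  — shift, reduce

Conflict in state I15:
  Shift-reduce conflict between [S → A x .] and [F → A x . x]
So the grammar is NOT LR(0).

Answer: No. Shift-reduce conflict between [S → A x .] and [F → A x . x]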